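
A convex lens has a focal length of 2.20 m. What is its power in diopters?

P = 1/f = 1/(2.20 m) = +0.455 D.

P = +0.455 D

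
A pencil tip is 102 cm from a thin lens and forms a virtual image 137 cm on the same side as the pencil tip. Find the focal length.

Virtual image ⇒ d_i = −137 cm.
1/f = 1/d_o + 1/d_i = 1/(102) + 1/(-137) = 0.002505, so f = 399 cm.
Since f is positive, the thin lens is converging.

f = 399 cm (converging)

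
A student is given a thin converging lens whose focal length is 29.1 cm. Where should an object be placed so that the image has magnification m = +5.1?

m = −d_i/d_o ⇒ d_i = −m·d_o.
1/f = 1/d_o + 1/d_i = 1/d_o − 1/(m·d_o) = (1 − 1/m)/d_o, so d_o = f(1 − 1/m) = (29.10)(1 − 1/(+5.1)) = 23.4 cm.

23.4 cm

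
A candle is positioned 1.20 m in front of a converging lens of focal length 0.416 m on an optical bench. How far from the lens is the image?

0.637 m

Lens equation: 1/d_i = 1/f − 1/d_o = 1/(0.4160) − 1/(1.20) = 2.404 − 0.8333 = 1.571, so d_i = 0.637 m.
The image is real, inverted and reduced, on the far side of the lens.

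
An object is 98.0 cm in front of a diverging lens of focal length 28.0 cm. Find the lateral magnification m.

m = +0.222

For a diverging lens, f = -28.0 cm.
1/d_i = 1/f − 1/d_o = 1/(-28.00) − 1/(98.0) = -0.04592, so d_i = -21.78 cm.
m = −d_i/d_o = −(-21.78)/(98.0) = +0.222.
The image is virtual, upright and reduced, on the same side as the object.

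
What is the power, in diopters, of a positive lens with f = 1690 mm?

P = +0.592 D

f = 169 cm = 1.69 m.
P = 1/f = 1/(1.69 m) = +0.592 D.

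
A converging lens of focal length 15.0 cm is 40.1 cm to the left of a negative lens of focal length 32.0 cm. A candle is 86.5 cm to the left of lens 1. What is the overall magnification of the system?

m = -0.124

Lens 1: 1/d_i1 = 1/(15.0) − 1/(86.5) = 0.05511, so d_i1 = 18.15 cm; m₁ = −d_i1/d_o1 = -0.2098.
d_o2 = 40.1 − (18.15) = 21.95 cm.
f₂ = −32.0 cm (diverging).
Lens 2: 1/d_i2 = 1/(-32.0) − 1/(21.95) = -0.07681, so d_i2 = -13.02 cm; m₂ = −d_i2/d_o2 = +0.5931.
m = m₁·m₂ = (-0.2098)(+0.5931) = -0.124.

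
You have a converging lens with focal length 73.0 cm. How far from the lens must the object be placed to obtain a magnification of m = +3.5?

52.1 cm

m = −d_i/d_o ⇒ d_i = −m·d_o.
1/f = 1/d_o + 1/d_i = 1/d_o − 1/(m·d_o) = (1 − 1/m)/d_o, so d_o = f(1 − 1/m) = (73.00)(1 − 1/(+3.5)) = 52.1 cm.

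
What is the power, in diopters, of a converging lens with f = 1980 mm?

P = +0.505 D

f = 198 cm = 1.98 m.
P = 1/f = 1/(1.98 m) = +0.505 D.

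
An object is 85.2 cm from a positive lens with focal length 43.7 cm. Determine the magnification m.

1/d_i = 1/f − 1/d_o = 1/(43.70) − 1/(85.2) = 0.01115, so d_i = 89.72 cm.
m = −d_i/d_o = −(89.72)/(85.2) = -1.05.
The image is real, inverted and enlarged, on the far side of the lens.

m = -1.05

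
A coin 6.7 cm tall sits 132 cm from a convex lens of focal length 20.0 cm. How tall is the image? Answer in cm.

1.20 cm

1/d_i = 1/f − 1/d_o = 1/(20.00) − 1/(132) = 0.04242, so d_i = 23.57 cm.
m = −d_i/d_o = -0.1786.
|h_i| = |m|·h_o = 0.1786 × 6.7 = 1.20 cm. The image is real, inverted and reduced, on the far side of the lens.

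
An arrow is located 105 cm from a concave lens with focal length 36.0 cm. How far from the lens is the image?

26.8 cm

For a concave lens, f = -36.0 cm.
Thin-lens equation: 1/d_i = 1/f − 1/d_o = 1/(-36.00) − 1/(105) = -0.02778 − 0.009524 = -0.03730, so d_i = -26.8 cm.
The image is virtual, upright and reduced, on the same side as the object.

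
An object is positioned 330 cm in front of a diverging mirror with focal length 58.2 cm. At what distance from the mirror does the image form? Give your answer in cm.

49.5 cm

For a diverging mirror, f = -58.2 cm.
Mirror equation: 1/q = 1/f − 1/p = 1/(-58.20) − 1/(330) = -0.01718 − 0.003030 = -0.02021, so q = -49.5 cm.
The image is virtual, upright and reduced, behind the mirror.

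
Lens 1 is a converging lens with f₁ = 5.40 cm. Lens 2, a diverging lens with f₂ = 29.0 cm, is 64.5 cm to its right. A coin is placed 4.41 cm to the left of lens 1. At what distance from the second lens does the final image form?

21.8 cm

Lens 1: 1/d_i1 = 1/f₁ − 1/d_o1 = 1/(5.40) − 1/(4.41) = -0.04157, so d_i1 = -24.05 cm.
The intermediate image is 24.05 cm to the left of lens 1 (virtual), which is 64.5 − (-24.05) = 88.55 cm to the left of lens 2, so d_o2 = +88.55 cm.
Lens 2 is diverging, so f₂ = −29.0 cm.
Lens 2: 1/d_i2 = 1/f₂ − 1/d_o2 = 1/(-29.0) − 1/(88.55) = -0.04578, so d_i2 = -21.8 cm.
The final image is virtual, 21.8 cm to the left of lens 2 (overall magnification ≈ 1.3).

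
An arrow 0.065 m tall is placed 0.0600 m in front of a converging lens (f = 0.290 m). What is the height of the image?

1/d_i = 1/f − 1/d_o = 1/(0.2900) − 1/(0.0600) = -13.22, so d_i = -0.07565 m.
m = −d_i/d_o = +1.261.
|h_i| = |m|·h_o = 1.261 × 0.065 = 0.0820 m. The image is virtual, upright and enlarged, on the same side as the object.

0.0820 m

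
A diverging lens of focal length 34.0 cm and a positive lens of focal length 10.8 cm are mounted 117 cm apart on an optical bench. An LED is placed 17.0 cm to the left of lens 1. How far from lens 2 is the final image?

Lens 1 is diverging, so f₁ = −34.0 cm.
Lens 1: 1/d_i1 = 1/f₁ − 1/d_o1 = 1/(-34.0) − 1/(17.0) = -0.08824, so d_i1 = -11.33 cm.
The intermediate image is 11.33 cm to the left of lens 1 (virtual), which is 117 − (-11.33) = 128.3 cm to the left of lens 2, so d_o2 = +128.3 cm.
Lens 2: 1/d_i2 = 1/f₂ − 1/d_o2 = 1/(10.8) − 1/(128.3) = 0.08480, so d_i2 = 11.8 cm.
The final image is real, 11.8 cm to the right of lens 2 (overall magnification ≈ -0.061).

11.8 cm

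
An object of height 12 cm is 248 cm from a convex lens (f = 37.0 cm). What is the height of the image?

2.10 cm

1/d_i = 1/f − 1/d_o = 1/(37.00) − 1/(248) = 0.02299, so d_i = 43.49 cm.
m = −d_i/d_o = -0.1754.
|h_i| = |m|·h_o = 0.1754 × 12 = 2.10 cm. The image is real, inverted and reduced, on the far side of the lens.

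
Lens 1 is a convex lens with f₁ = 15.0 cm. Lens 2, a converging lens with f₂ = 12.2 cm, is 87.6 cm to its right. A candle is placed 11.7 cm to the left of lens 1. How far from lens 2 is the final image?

13.4 cm

Lens 1: 1/d_i1 = 1/f₁ − 1/d_o1 = 1/(15.0) − 1/(11.7) = -0.01880, so d_i1 = -53.18 cm.
The intermediate image is 53.18 cm to the left of lens 1 (virtual), which is 87.6 − (-53.18) = 140.8 cm to the left of lens 2, so d_o2 = +140.8 cm.
Lens 2: 1/d_i2 = 1/f₂ − 1/d_o2 = 1/(12.2) − 1/(140.8) = 0.07486, so d_i2 = 13.4 cm.
The final image is real, 13.4 cm to the right of lens 2 (overall magnification ≈ -0.43).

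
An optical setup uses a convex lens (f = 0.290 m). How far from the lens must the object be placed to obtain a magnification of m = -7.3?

m = −d_i/d_o ⇒ d_i = −m·d_o.
1/f = 1/d_o + 1/d_i = 1/d_o − 1/(m·d_o) = (1 − 1/m)/d_o, so d_o = f(1 − 1/m) = (0.2900)(1 − 1/(-7.3)) = 0.330 m.

0.330 m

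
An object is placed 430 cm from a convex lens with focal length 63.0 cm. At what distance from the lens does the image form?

Thin-lens equation: 1/q = 1/f − 1/p = 1/(63.00) − 1/(430) = 0.01587 − 0.002326 = 0.01355, so q = 73.8 cm.
The image is real, inverted and reduced, on the far side of the lens.

73.8 cm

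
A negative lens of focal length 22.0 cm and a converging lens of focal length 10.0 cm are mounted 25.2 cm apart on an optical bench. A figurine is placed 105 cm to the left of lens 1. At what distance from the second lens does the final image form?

13.0 cm

Lens 1 is diverging, so f₁ = −22.0 cm.
Lens 1: 1/d_i1 = 1/f₁ − 1/d_o1 = 1/(-22.0) − 1/(105) = -0.05498, so d_i1 = -18.19 cm.
The intermediate image is 18.19 cm to the left of lens 1 (virtual), which is 25.2 − (-18.19) = 43.39 cm to the left of lens 2, so d_o2 = +43.39 cm.
Lens 2: 1/d_i2 = 1/f₂ − 1/d_o2 = 1/(10.0) − 1/(43.39) = 0.07695, so d_i2 = 13.0 cm.
The final image is real, 13.0 cm to the right of lens 2 (overall magnification ≈ -0.052).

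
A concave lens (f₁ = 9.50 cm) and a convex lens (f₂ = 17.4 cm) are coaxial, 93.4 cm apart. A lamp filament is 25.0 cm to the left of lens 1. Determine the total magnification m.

m = -0.0578

f₁ = −9.50 cm (diverging).
Lens 1: 1/d_i1 = 1/(-9.50) − 1/(25.0) = -0.1453, so d_i1 = -6.884 cm; m₁ = −d_i1/d_o1 = +0.2754.
d_o2 = 93.4 − (-6.884) = 100.3 cm.
Lens 2: 1/d_i2 = 1/(17.4) − 1/(100.3) = 0.04750, so d_i2 = 21.05 cm; m₂ = −d_i2/d_o2 = -0.2099.
m = m₁·m₂ = (+0.2754)(-0.2099) = -0.0578.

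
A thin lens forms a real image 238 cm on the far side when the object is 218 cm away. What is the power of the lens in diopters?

d_i = +238 cm.
1/f = 1/d_o + 1/d_i = 1/(218) + 1/(238) = 0.008789 cm⁻¹.
f = 113.8 cm = 1.138 m, so P = 1/f = +0.879 D.

P = +0.879 D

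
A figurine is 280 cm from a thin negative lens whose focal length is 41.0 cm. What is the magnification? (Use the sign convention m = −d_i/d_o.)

For a negative lens, f = -41.0 cm.
1/d_i = 1/f − 1/d_o = 1/(-41.00) − 1/(280) = -0.02796, so d_i = -35.76 cm.
m = −d_i/d_o = −(-35.76)/(280) = +0.128.
The image is virtual, upright and reduced, on the same side as the object.

m = +0.128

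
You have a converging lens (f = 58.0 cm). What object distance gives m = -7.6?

m = −d_i/d_o ⇒ d_i = −m·d_o.
1/f = 1/d_o + 1/d_i = 1/d_o − 1/(m·d_o) = (1 − 1/m)/d_o, so d_o = f(1 − 1/m) = (58.00)(1 − 1/(-7.6)) = 65.6 cm.

65.6 cm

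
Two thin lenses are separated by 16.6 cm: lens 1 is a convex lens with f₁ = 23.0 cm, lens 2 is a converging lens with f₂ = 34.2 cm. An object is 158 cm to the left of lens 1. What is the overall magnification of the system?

Lens 1: 1/d_i1 = 1/(23.0) − 1/(158) = 0.03715, so d_i1 = 26.92 cm; m₁ = −d_i1/d_o1 = -0.1704.
d_o2 = 16.6 − (26.92) = -10.32 cm (virtual object).
Lens 2: 1/d_i2 = 1/(34.2) − 1/(-10.32) = 0.1261, so d_i2 = 7.928 cm; m₂ = −d_i2/d_o2 = +0.7682.
m = m₁·m₂ = (-0.1704)(+0.7682) = -0.131.

m = -0.131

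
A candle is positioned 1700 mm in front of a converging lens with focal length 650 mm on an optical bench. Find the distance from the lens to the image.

1050 mm

Thin-lens equation: 1/d_i = 1/f − 1/d_o = 1/(650.0) − 1/(1700) = 0.001538 − 0.0005882 = 0.0009502, so d_i = 1050 mm.
The image is real, inverted and reduced, on the far side of the lens.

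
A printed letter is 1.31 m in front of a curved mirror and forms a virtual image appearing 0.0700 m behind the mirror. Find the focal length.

Virtual image ⇒ d_i = −0.0700 m.
1/f = 1/d_o + 1/d_i = 1/(1.31) + 1/(-0.0700) = -13.52, so f = -0.0740 m.
Since f is negative, the curved mirror is convex.

f = -0.0740 m (convex)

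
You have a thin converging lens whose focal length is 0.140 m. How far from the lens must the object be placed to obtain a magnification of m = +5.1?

0.113 m

m = −d_i/d_o ⇒ d_i = −m·d_o.
1/f = 1/d_o + 1/d_i = 1/d_o − 1/(m·d_o) = (1 − 1/m)/d_o, so d_o = f(1 − 1/m) = (0.1400)(1 − 1/(+5.1)) = 0.113 m.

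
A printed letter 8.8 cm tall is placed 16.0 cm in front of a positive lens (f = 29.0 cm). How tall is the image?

1/d_i = 1/f − 1/d_o = 1/(29.00) − 1/(16.0) = -0.02802, so d_i = -35.69 cm.
m = −d_i/d_o = +2.231.
|h_i| = |m|·h_o = 2.231 × 8.8 = 19.6 cm. The image is virtual, upright and enlarged, on the same side as the object.

19.6 cm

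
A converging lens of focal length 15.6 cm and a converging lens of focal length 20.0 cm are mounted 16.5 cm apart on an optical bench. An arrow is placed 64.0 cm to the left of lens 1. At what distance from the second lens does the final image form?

3.42 cm

Lens 1: 1/d_i1 = 1/f₁ − 1/d_o1 = 1/(15.6) − 1/(64.0) = 0.04848, so d_i1 = 20.63 cm.
The intermediate image is 20.63 cm to the right of lens 1, which lies 4.130 cm to the right of lens 2 — a virtual object — so d_o2 = −4.130 cm.
Lens 2: 1/d_i2 = 1/f₂ − 1/d_o2 = 1/(20.0) − 1/(-4.130) = 0.2921, so d_i2 = 3.42 cm.
The final image is real, 3.42 cm to the right of lens 2 (overall magnification ≈ -0.27).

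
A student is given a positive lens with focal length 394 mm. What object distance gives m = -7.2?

449 mm

m = −d_i/d_o ⇒ d_i = −m·d_o.
1/f = 1/d_o + 1/d_i = 1/d_o − 1/(m·d_o) = (1 − 1/m)/d_o, so d_o = f(1 − 1/m) = (394.0)(1 − 1/(-7.2)) = 449 mm.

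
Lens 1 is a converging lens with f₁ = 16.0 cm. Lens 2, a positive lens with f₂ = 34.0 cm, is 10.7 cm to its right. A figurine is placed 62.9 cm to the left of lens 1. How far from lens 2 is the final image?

Lens 1: 1/d_i1 = 1/f₁ − 1/d_o1 = 1/(16.0) − 1/(62.9) = 0.04660, so d_i1 = 21.46 cm.
The intermediate image is 21.46 cm to the right of lens 1, which lies 10.76 cm to the right of lens 2 — a virtual object — so d_o2 = −10.76 cm.
Lens 2: 1/d_i2 = 1/f₂ − 1/d_o2 = 1/(34.0) − 1/(-10.76) = 0.1223, so d_i2 = 8.17 cm.
The final image is real, 8.17 cm to the right of lens 2 (overall magnification ≈ -0.26).

8.17 cm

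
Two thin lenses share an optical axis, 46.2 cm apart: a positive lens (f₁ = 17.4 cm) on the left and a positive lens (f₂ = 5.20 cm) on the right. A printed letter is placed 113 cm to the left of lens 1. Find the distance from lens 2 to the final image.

Lens 1: 1/d_i1 = 1/f₁ − 1/d_o1 = 1/(17.4) − 1/(113) = 0.04862, so d_i1 = 20.57 cm.
The intermediate image is 20.57 cm to the right of lens 1, which is 46.2 − (20.57) = 25.63 cm to the left of lens 2, so d_o2 = +25.63 cm.
Lens 2: 1/d_i2 = 1/f₂ − 1/d_o2 = 1/(5.20) − 1/(25.63) = 0.1533, so d_i2 = 6.52 cm.
The final image is real, 6.52 cm to the right of lens 2 (overall magnification ≈ 0.046).

6.52 cm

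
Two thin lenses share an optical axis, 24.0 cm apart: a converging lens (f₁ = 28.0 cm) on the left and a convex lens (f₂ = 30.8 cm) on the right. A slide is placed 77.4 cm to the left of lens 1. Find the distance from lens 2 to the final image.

12.1 cm

Lens 1: 1/d_i1 = 1/f₁ − 1/d_o1 = 1/(28.0) − 1/(77.4) = 0.02279, so d_i1 = 43.87 cm.
The intermediate image is 43.87 cm to the right of lens 1, which lies 19.87 cm to the right of lens 2 — a virtual object — so d_o2 = −19.87 cm.
Lens 2: 1/d_i2 = 1/f₂ − 1/d_o2 = 1/(30.8) − 1/(-19.87) = 0.08279, so d_i2 = 12.1 cm.
The final image is real, 12.1 cm to the right of lens 2 (overall magnification ≈ -0.34).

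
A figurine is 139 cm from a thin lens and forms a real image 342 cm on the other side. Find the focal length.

Real image ⇒ d_i = +342 cm.
1/f = 1/d_o + 1/d_i = 1/(139) + 1/(342) = 0.01012, so f = 98.8 cm.
Since f is positive, the thin lens is converging.

f = 98.8 cm (converging)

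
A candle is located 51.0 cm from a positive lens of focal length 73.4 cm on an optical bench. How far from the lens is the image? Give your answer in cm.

167 cm

Thin-lens equation: 1/s_i = 1/f − 1/s_o = 1/(73.40) − 1/(51.0) = 0.01362 − 0.01961 = -0.005984, so s_i = -167 cm.
The image is virtual, upright and enlarged, on the same side as the object.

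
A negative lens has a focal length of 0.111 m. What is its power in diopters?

For a negative lens, f = −0.111 m.
P = 1/f = 1/(-0.111 m) = -9.01 D.

P = -9.01 D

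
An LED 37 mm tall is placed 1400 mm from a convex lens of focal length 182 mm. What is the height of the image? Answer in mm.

1/d_i = 1/f − 1/d_o = 1/(182.0) − 1/(1400) = 0.004780, so d_i = 209.2 mm.
m = −d_i/d_o = -0.1494.
|h_i| = |m|·h_o = 0.1494 × 37 = 5.53 mm. The image is real, inverted and reduced, on the far side of the lens.

5.53 mm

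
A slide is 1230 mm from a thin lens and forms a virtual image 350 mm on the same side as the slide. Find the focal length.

f = -489 mm (diverging)

Virtual image ⇒ d_i = −350 mm.
1/f = 1/d_o + 1/d_i = 1/(1230) + 1/(-350) = -0.002044, so f = -489 mm.
Since f is negative, the thin lens is diverging.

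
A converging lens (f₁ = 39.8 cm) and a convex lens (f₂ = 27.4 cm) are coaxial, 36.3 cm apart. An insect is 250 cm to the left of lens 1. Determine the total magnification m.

Lens 1: 1/d_i1 = 1/(39.8) − 1/(250) = 0.02113, so d_i1 = 47.34 cm; m₁ = −d_i1/d_o1 = -0.1894.
d_o2 = 36.3 − (47.34) = -11.04 cm (virtual object).
Lens 2: 1/d_i2 = 1/(27.4) − 1/(-11.04) = 0.1271, so d_i2 = 7.869 cm; m₂ = −d_i2/d_o2 = +0.7128.
m = m₁·m₂ = (-0.1894)(+0.7128) = -0.135.

m = -0.135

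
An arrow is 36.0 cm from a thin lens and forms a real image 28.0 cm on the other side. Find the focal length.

f = 15.8 cm (converging)

Real image ⇒ d_i = +28.0 cm.
1/f = 1/d_o + 1/d_i = 1/(36.0) + 1/(28.0) = 0.06349, so f = 15.8 cm.
Since f is positive, the thin lens is converging.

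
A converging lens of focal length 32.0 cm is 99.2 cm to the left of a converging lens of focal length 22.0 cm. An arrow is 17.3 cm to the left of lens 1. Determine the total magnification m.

m = -0.417

Lens 1: 1/d_i1 = 1/(32.0) − 1/(17.3) = -0.02655, so d_i1 = -37.66 cm; m₁ = −d_i1/d_o1 = +2.177.
d_o2 = 99.2 − (-37.66) = 136.9 cm.
Lens 2: 1/d_i2 = 1/(22.0) − 1/(136.9) = 0.03815, so d_i2 = 26.21 cm; m₂ = −d_i2/d_o2 = -0.1915.
m = m₁·m₂ = (+2.177)(-0.1915) = -0.417.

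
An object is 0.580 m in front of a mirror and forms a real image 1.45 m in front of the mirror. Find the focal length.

Real image ⇒ d_i = +1.45 m.
1/f = 1/d_o + 1/d_i = 1/(0.580) + 1/(1.45) = 2.414, so f = 0.414 m.
Since f is positive, the mirror is concave.

f = 0.414 m (concave)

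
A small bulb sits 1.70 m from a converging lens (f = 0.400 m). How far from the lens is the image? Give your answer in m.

0.523 m

Lens equation: 1/d_i = 1/f − 1/d_o = 1/(0.4000) − 1/(1.70) = 2.500 − 0.5882 = 1.912, so d_i = 0.523 m.
The image is real, inverted and reduced, on the far side of the lens.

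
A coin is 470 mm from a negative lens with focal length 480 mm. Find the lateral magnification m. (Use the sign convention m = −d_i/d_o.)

For a negative lens, f = -480 mm.
1/d_i = 1/f − 1/d_o = 1/(-480.0) − 1/(470) = -0.004211, so d_i = -237.5 mm.
m = −d_i/d_o = −(-237.5)/(470) = +0.505.
The image is virtual, upright and reduced, on the same side as the object.

m = +0.505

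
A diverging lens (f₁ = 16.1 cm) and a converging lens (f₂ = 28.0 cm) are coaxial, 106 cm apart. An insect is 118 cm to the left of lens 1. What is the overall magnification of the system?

m = -0.0365

f₁ = −16.1 cm (diverging).
Lens 1: 1/d_i1 = 1/(-16.1) − 1/(118) = -0.07059, so d_i1 = -14.17 cm; m₁ = −d_i1/d_o1 = +0.1201.
d_o2 = 106 − (-14.17) = 120.2 cm.
Lens 2: 1/d_i2 = 1/(28.0) − 1/(120.2) = 0.02739, so d_i2 = 36.50 cm; m₂ = −d_i2/d_o2 = -0.3037.
m = m₁·m₂ = (+0.1201)(-0.3037) = -0.0365.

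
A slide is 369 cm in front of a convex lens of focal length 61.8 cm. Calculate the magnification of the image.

1/d_i = 1/f − 1/d_o = 1/(61.80) − 1/(369) = 0.01347, so d_i = 74.23 cm.
m = −d_i/d_o = −(74.23)/(369) = -0.201.
The image is real, inverted and reduced, on the far side of the lens.

m = -0.201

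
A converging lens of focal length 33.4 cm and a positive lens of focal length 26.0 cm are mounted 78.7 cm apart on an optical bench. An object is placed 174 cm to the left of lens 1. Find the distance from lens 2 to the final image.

85.5 cm

Lens 1: 1/d_i1 = 1/f₁ − 1/d_o1 = 1/(33.4) − 1/(174) = 0.02419, so d_i1 = 41.33 cm.
The intermediate image is 41.33 cm to the right of lens 1, which is 78.7 − (41.33) = 37.37 cm to the left of lens 2, so d_o2 = +37.37 cm.
Lens 2: 1/d_i2 = 1/f₂ − 1/d_o2 = 1/(26.0) − 1/(37.37) = 0.01170, so d_i2 = 85.5 cm.
The final image is real, 85.5 cm to the right of lens 2 (overall magnification ≈ 0.54).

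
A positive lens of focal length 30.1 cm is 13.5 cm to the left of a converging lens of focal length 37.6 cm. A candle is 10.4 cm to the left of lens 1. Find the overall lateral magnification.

m = +7.00

Lens 1: 1/d_i1 = 1/(30.1) − 1/(10.4) = -0.06293, so d_i1 = -15.89 cm; m₁ = −d_i1/d_o1 = +1.528.
d_o2 = 13.5 − (-15.89) = 29.39 cm.
Lens 2: 1/d_i2 = 1/(37.6) − 1/(29.39) = -0.007429, so d_i2 = -134.6 cm; m₂ = −d_i2/d_o2 = +4.580.
m = m₁·m₂ = (+1.528)(+4.580) = +7.00.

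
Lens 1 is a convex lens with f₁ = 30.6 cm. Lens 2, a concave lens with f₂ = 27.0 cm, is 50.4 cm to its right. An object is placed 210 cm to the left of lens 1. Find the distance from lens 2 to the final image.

9.47 cm

Lens 1: 1/d_i1 = 1/f₁ − 1/d_o1 = 1/(30.6) − 1/(210) = 0.02792, so d_i1 = 35.82 cm.
The intermediate image is 35.82 cm to the right of lens 1, which is 50.4 − (35.82) = 14.58 cm to the left of lens 2, so d_o2 = +14.58 cm.
Lens 2 is diverging, so f₂ = −27.0 cm.
Lens 2: 1/d_i2 = 1/f₂ − 1/d_o2 = 1/(-27.0) − 1/(14.58) = -0.1056, so d_i2 = -9.47 cm.
The final image is virtual, 9.47 cm to the left of lens 2 (overall magnification ≈ -0.11).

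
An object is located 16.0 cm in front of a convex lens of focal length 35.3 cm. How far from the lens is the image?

29.3 cm

Thin-lens equation: 1/d_i = 1/f − 1/d_o = 1/(35.30) − 1/(16.0) = 0.02833 − 0.06250 = -0.03417, so d_i = -29.3 cm.
The image is virtual, upright and enlarged, on the same side as the object.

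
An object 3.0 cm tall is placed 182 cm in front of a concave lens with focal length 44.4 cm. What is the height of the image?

For a concave lens, f = -44.4 cm.
1/d_i = 1/f − 1/d_o = 1/(-44.40) − 1/(182) = -0.02802, so d_i = -35.69 cm.
m = −d_i/d_o = +0.1961.
|h_i| = |m|·h_o = 0.1961 × 3.0 = 0.588 cm. The image is virtual, upright and reduced, on the same side as the object.

0.588 cm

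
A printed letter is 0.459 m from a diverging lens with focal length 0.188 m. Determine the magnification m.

For a diverging lens, f = -0.188 m.
1/d_i = 1/f − 1/d_o = 1/(-0.1880) − 1/(0.459) = -7.498, so d_i = -0.1334 m.
m = −d_i/d_o = −(-0.1334)/(0.459) = +0.291.
The image is virtual, upright and reduced, on the same side as the object.

m = +0.291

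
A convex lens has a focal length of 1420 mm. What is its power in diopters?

f = 142 cm = 1.42 m.
P = 1/f = 1/(1.42 m) = +0.704 D.

P = +0.704 D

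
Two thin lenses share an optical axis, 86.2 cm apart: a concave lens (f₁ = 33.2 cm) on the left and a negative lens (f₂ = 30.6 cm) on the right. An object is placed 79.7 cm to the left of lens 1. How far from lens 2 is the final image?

23.9 cm

Lens 1 is diverging, so f₁ = −33.2 cm.
Lens 1: 1/d_i1 = 1/f₁ − 1/d_o1 = 1/(-33.2) − 1/(79.7) = -0.04267, so d_i1 = -23.44 cm.
The intermediate image is 23.44 cm to the left of lens 1 (virtual), which is 86.2 − (-23.44) = 109.6 cm to the left of lens 2, so d_o2 = +109.6 cm.
Lens 2 is diverging, so f₂ = −30.6 cm.
Lens 2: 1/d_i2 = 1/f₂ − 1/d_o2 = 1/(-30.6) − 1/(109.6) = -0.04180, so d_i2 = -23.9 cm.
The final image is virtual, 23.9 cm to the left of lens 2 (overall magnification ≈ 0.064).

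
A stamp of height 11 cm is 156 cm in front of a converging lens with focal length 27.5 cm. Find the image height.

1/d_i = 1/f − 1/d_o = 1/(27.50) − 1/(156) = 0.02995, so d_i = 33.39 cm.
m = −d_i/d_o = -0.2140.
|h_i| = |m|·h_o = 0.2140 × 11 = 2.35 cm. The image is real, inverted and reduced, on the far side of the lens.

2.35 cm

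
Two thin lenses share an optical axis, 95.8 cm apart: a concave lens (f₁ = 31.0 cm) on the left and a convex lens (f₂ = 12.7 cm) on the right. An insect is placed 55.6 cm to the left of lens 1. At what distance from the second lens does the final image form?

14.3 cm

Lens 1 is diverging, so f₁ = −31.0 cm.
Lens 1: 1/d_i1 = 1/f₁ − 1/d_o1 = 1/(-31.0) − 1/(55.6) = -0.05024, so d_i1 = -19.90 cm.
The intermediate image is 19.90 cm to the left of lens 1 (virtual), which is 95.8 − (-19.90) = 115.7 cm to the left of lens 2, so d_o2 = +115.7 cm.
Lens 2: 1/d_i2 = 1/f₂ − 1/d_o2 = 1/(12.7) − 1/(115.7) = 0.07010, so d_i2 = 14.3 cm.
The final image is real, 14.3 cm to the right of lens 2 (overall magnification ≈ -0.044).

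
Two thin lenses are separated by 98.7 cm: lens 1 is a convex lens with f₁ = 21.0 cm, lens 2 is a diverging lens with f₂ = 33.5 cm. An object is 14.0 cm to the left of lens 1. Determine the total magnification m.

Lens 1: 1/d_i1 = 1/(21.0) − 1/(14.0) = -0.02381, so d_i1 = -42.00 cm; m₁ = −d_i1/d_o1 = +3.000.
d_o2 = 98.7 − (-42.00) = 140.7 cm.
f₂ = −33.5 cm (diverging).
Lens 2: 1/d_i2 = 1/(-33.5) − 1/(140.7) = -0.03696, so d_i2 = -27.06 cm; m₂ = −d_i2/d_o2 = +0.1923.
m = m₁·m₂ = (+3.000)(+0.1923) = +0.577.

m = +0.577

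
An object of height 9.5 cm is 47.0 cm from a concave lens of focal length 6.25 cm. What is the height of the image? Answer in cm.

1.12 cm

For a concave lens, f = -6.25 cm.
1/d_i = 1/f − 1/d_o = 1/(-6.250) − 1/(47.0) = -0.1813, so d_i = -5.516 cm.
m = −d_i/d_o = +0.1174.
|h_i| = |m|·h_o = 0.1174 × 9.5 = 1.12 cm. The image is virtual, upright and reduced, on the same side as the object.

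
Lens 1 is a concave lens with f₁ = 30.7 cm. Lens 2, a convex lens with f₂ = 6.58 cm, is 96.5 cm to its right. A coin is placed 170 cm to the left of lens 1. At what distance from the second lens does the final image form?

6.95 cm

Lens 1 is diverging, so f₁ = −30.7 cm.
Lens 1: 1/d_i1 = 1/f₁ − 1/d_o1 = 1/(-30.7) − 1/(170) = -0.03846, so d_i1 = -26.00 cm.
The intermediate image is 26.00 cm to the left of lens 1 (virtual), which is 96.5 − (-26.00) = 122.5 cm to the left of lens 2, so d_o2 = +122.5 cm.
Lens 2: 1/d_i2 = 1/f₂ − 1/d_o2 = 1/(6.58) − 1/(122.5) = 0.1438, so d_i2 = 6.95 cm.
The final image is real, 6.95 cm to the right of lens 2 (overall magnification ≈ -0.0087).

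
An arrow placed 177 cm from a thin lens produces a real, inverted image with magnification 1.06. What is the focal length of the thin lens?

f = 91.1 cm (converging)

m = −d_i/d_o ⇒ d_i = −m·d_o = −(-1.06)·(177) = 187.6 cm.
1/f = 1/d_o + 1/d_i = 1/(177) + 1/(187.6) = 0.01098, so f = 91.1 cm.
Since f is positive, the thin lens is converging.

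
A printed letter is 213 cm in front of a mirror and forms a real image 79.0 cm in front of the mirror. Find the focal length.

Real image ⇒ d_i = +79.0 cm.
1/f = 1/d_o + 1/d_i = 1/(213) + 1/(79.0) = 0.01735, so f = 57.6 cm.
Since f is positive, the mirror is concave.

f = 57.6 cm (concave)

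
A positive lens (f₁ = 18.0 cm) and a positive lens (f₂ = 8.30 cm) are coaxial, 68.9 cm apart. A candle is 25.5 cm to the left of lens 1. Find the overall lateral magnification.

Lens 1: 1/d_i1 = 1/(18.0) − 1/(25.5) = 0.01634, so d_i1 = 61.20 cm; m₁ = −d_i1/d_o1 = -2.400.
d_o2 = 68.9 − (61.20) = 7.700 cm.
Lens 2: 1/d_i2 = 1/(8.30) − 1/(7.700) = -0.009388, so d_i2 = -106.5 cm; m₂ = −d_i2/d_o2 = +13.83.
m = m₁·m₂ = (-2.400)(+13.83) = -33.2.

m = -33.2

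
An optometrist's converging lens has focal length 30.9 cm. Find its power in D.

f = 30.9 cm = 0.309 m.
P = 1/f = 1/(0.309 m) = +3.24 D.

P = +3.24 D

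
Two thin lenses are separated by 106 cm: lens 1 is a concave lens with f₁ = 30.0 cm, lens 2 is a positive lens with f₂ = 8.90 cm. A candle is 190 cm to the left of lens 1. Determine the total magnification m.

f₁ = −30.0 cm (diverging).
Lens 1: 1/d_i1 = 1/(-30.0) − 1/(190) = -0.03860, so d_i1 = -25.91 cm; m₁ = −d_i1/d_o1 = +0.1364.
d_o2 = 106 − (-25.91) = 131.9 cm.
Lens 2: 1/d_i2 = 1/(8.90) − 1/(131.9) = 0.1048, so d_i2 = 9.544 cm; m₂ = −d_i2/d_o2 = -0.07236.
m = m₁·m₂ = (+0.1364)(-0.07236) = -0.00987.

m = -0.00987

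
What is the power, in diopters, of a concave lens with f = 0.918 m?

For a concave lens, f = −0.918 m.
P = 1/f = 1/(-0.918 m) = -1.09 D.

P = -1.09 D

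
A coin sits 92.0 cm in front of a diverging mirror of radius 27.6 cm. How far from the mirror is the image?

12.0 cm

f = R/2 = 27.6/2 = 13.80 cm; for a diverging mirror, f = -13.80 cm.
Mirror equation: 1/d_i = 1/f − 1/d_o = 1/(-13.80) − 1/(92.0) = -0.07246 − 0.01087 = -0.08333, so d_i = -12.0 cm.
The image is virtual, upright and reduced, behind the mirror.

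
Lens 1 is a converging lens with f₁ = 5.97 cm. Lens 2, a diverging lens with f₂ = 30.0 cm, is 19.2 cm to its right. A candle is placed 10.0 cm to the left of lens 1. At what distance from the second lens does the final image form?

3.83 cm

Lens 1: 1/d_i1 = 1/f₁ − 1/d_o1 = 1/(5.97) − 1/(10.0) = 0.06750, so d_i1 = 14.81 cm.
The intermediate image is 14.81 cm to the right of lens 1, which is 19.2 − (14.81) = 4.390 cm to the left of lens 2, so d_o2 = +4.390 cm.
Lens 2 is diverging, so f₂ = −30.0 cm.
Lens 2: 1/d_i2 = 1/f₂ − 1/d_o2 = 1/(-30.0) − 1/(4.390) = -0.2611, so d_i2 = -3.83 cm.
The final image is virtual, 3.83 cm to the left of lens 2 (overall magnification ≈ -1.3).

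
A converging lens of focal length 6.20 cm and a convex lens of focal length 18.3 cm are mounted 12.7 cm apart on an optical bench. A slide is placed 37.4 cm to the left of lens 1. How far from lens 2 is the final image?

Lens 1: 1/d_i1 = 1/f₁ − 1/d_o1 = 1/(6.20) − 1/(37.4) = 0.1346, so d_i1 = 7.432 cm.
The intermediate image is 7.432 cm to the right of lens 1, which is 12.7 − (7.432) = 5.268 cm to the left of lens 2, so d_o2 = +5.268 cm.
Lens 2: 1/d_i2 = 1/f₂ − 1/d_o2 = 1/(18.3) − 1/(5.268) = -0.1352, so d_i2 = -7.40 cm.
The final image is virtual, 7.40 cm to the left of lens 2 (overall magnification ≈ -0.28).

7.40 cm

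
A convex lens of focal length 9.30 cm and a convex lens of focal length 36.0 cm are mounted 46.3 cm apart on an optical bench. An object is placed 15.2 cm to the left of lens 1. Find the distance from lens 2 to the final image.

Lens 1: 1/d_i1 = 1/f₁ − 1/d_o1 = 1/(9.30) − 1/(15.2) = 0.04174, so d_i1 = 23.96 cm.
The intermediate image is 23.96 cm to the right of lens 1, which is 46.3 − (23.96) = 22.34 cm to the left of lens 2, so d_o2 = +22.34 cm.
Lens 2: 1/d_i2 = 1/f₂ − 1/d_o2 = 1/(36.0) − 1/(22.34) = -0.01698, so d_i2 = -58.9 cm.
The final image is virtual, 58.9 cm to the left of lens 2 (overall magnification ≈ -4.2).

58.9 cm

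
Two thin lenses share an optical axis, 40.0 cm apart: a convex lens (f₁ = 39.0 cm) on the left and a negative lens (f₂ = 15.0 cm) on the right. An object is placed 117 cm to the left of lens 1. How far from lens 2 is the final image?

Lens 1: 1/d_i1 = 1/f₁ − 1/d_o1 = 1/(39.0) − 1/(117) = 0.01709, so d_i1 = 58.50 cm.
The intermediate image is 58.50 cm to the right of lens 1, which lies 18.50 cm to the right of lens 2 — a virtual object — so d_o2 = −18.50 cm.
Lens 2 is diverging, so f₂ = −15.0 cm.
Lens 2: 1/d_i2 = 1/f₂ − 1/d_o2 = 1/(-15.0) − 1/(-18.50) = -0.01261, so d_i2 = -79.3 cm.
The final image is virtual, 79.3 cm to the left of lens 2 (overall magnification ≈ 2.1).

79.3 cm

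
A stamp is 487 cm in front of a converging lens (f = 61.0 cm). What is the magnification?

1/d_i = 1/f − 1/d_o = 1/(61.00) − 1/(487) = 0.01434, so d_i = 69.73 cm.
m = −d_i/d_o = −(69.73)/(487) = -0.143.
The image is real, inverted and reduced, on the far side of the lens.

m = -0.143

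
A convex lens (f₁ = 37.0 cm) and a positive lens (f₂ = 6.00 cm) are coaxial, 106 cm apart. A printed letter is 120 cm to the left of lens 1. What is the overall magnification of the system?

Lens 1: 1/d_i1 = 1/(37.0) − 1/(120) = 0.01869, so d_i1 = 53.49 cm; m₁ = −d_i1/d_o1 = -0.4458.
d_o2 = 106 − (53.49) = 52.51 cm.
Lens 2: 1/d_i2 = 1/(6.00) − 1/(52.51) = 0.1476, so d_i2 = 6.774 cm; m₂ = −d_i2/d_o2 = -0.1290.
m = m₁·m₂ = (-0.4458)(-0.1290) = +0.0575.

m = +0.0575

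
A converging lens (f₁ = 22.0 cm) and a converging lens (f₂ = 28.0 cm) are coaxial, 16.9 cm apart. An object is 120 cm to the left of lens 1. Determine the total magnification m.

Lens 1: 1/d_i1 = 1/(22.0) − 1/(120) = 0.03712, so d_i1 = 26.94 cm; m₁ = −d_i1/d_o1 = -0.2245.
d_o2 = 16.9 − (26.94) = -10.04 cm (virtual object).
Lens 2: 1/d_i2 = 1/(28.0) − 1/(-10.04) = 0.1353, so d_i2 = 7.390 cm; m₂ = −d_i2/d_o2 = +0.7361.
m = m₁·m₂ = (-0.2245)(+0.7361) = -0.165.

m = -0.165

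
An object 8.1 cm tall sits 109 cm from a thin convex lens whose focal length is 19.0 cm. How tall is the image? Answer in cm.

1/d_i = 1/f − 1/d_o = 1/(19.00) − 1/(109) = 0.04346, so d_i = 23.01 cm.
m = −d_i/d_o = -0.2111.
|h_i| = |m|·h_o = 0.2111 × 8.1 = 1.71 cm. The image is real, inverted and reduced, on the far side of the lens.

1.71 cm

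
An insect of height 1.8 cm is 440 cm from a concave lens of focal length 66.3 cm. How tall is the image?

For a concave lens, f = -66.3 cm.
1/d_i = 1/f − 1/d_o = 1/(-66.30) − 1/(440) = -0.01736, so d_i = -57.62 cm.
m = −d_i/d_o = +0.1310.
|h_i| = |m|·h_o = 0.1310 × 1.8 = 0.236 cm. The image is virtual, upright and reduced, on the same side as the object.

0.236 cm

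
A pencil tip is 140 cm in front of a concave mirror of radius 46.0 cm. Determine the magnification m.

f = R/2 = 46.0/2 = 23.00 cm.
1/d_i = 1/f − 1/d_o = 1/(23.00) − 1/(140) = 0.03634, so d_i = 27.52 cm.
m = −d_i/d_o = −(27.52)/(140) = -0.197.
The image is real, inverted and reduced, in front of the mirror.

m = -0.197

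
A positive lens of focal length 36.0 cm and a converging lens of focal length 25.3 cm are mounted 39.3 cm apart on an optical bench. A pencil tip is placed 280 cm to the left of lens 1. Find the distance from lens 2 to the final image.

1.86 cm

Lens 1: 1/d_i1 = 1/f₁ − 1/d_o1 = 1/(36.0) − 1/(280) = 0.02421, so d_i1 = 41.31 cm.
The intermediate image is 41.31 cm to the right of lens 1, which lies 2.010 cm to the right of lens 2 — a virtual object — so d_o2 = −2.010 cm.
Lens 2: 1/d_i2 = 1/f₂ − 1/d_o2 = 1/(25.3) − 1/(-2.010) = 0.5370, so d_i2 = 1.86 cm.
The final image is real, 1.86 cm to the right of lens 2 (overall magnification ≈ -0.14).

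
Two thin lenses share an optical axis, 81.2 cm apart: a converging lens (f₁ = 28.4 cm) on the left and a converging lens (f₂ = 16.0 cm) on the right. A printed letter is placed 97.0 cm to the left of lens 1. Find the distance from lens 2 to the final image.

26.2 cm

Lens 1: 1/d_i1 = 1/f₁ − 1/d_o1 = 1/(28.4) − 1/(97.0) = 0.02490, so d_i1 = 40.16 cm.
The intermediate image is 40.16 cm to the right of lens 1, which is 81.2 − (40.16) = 41.04 cm to the left of lens 2, so d_o2 = +41.04 cm.
Lens 2: 1/d_i2 = 1/f₂ − 1/d_o2 = 1/(16.0) − 1/(41.04) = 0.03813, so d_i2 = 26.2 cm.
The final image is real, 26.2 cm to the right of lens 2 (overall magnification ≈ 0.26).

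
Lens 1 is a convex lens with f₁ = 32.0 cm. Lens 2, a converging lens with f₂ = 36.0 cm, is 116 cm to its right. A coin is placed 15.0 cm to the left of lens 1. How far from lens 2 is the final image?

48.0 cm

Lens 1: 1/d_i1 = 1/f₁ − 1/d_o1 = 1/(32.0) − 1/(15.0) = -0.03542, so d_i1 = -28.24 cm.
The intermediate image is 28.24 cm to the left of lens 1 (virtual), which is 116 − (-28.24) = 144.2 cm to the left of lens 2, so d_o2 = +144.2 cm.
Lens 2: 1/d_i2 = 1/f₂ − 1/d_o2 = 1/(36.0) − 1/(144.2) = 0.02084, so d_i2 = 48.0 cm.
The final image is real, 48.0 cm to the right of lens 2 (overall magnification ≈ -0.63).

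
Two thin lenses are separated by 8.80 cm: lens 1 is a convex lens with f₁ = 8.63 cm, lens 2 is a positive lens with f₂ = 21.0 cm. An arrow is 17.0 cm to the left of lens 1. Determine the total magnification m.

Lens 1: 1/d_i1 = 1/(8.63) − 1/(17.0) = 0.05705, so d_i1 = 17.53 cm; m₁ = −d_i1/d_o1 = -1.031.
d_o2 = 8.80 − (17.53) = -8.730 cm (virtual object).
Lens 2: 1/d_i2 = 1/(21.0) − 1/(-8.730) = 0.1622, so d_i2 = 6.166 cm; m₂ = −d_i2/d_o2 = +0.7064.
m = m₁·m₂ = (-1.031)(+0.7064) = -0.728.

m = -0.728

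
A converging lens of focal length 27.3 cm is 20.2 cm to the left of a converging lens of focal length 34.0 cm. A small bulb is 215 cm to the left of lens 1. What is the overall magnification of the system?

Lens 1: 1/d_i1 = 1/(27.3) − 1/(215) = 0.03198, so d_i1 = 31.27 cm; m₁ = −d_i1/d_o1 = -0.1454.
d_o2 = 20.2 − (31.27) = -11.07 cm (virtual object).
Lens 2: 1/d_i2 = 1/(34.0) − 1/(-11.07) = 0.1197, so d_i2 = 8.351 cm; m₂ = −d_i2/d_o2 = +0.7544.
m = m₁·m₂ = (-0.1454)(+0.7544) = -0.110.

m = -0.110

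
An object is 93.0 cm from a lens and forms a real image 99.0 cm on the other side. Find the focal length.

f = 48.0 cm (converging)

Real image ⇒ d_i = +99.0 cm.
1/f = 1/d_o + 1/d_i = 1/(93.0) + 1/(99.0) = 0.02085, so f = 48.0 cm.
Since f is positive, the lens is converging.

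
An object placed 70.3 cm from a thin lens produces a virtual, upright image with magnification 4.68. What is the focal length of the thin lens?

m = −d_i/d_o ⇒ d_i = −m·d_o = −(+4.68)·(70.3) = -329.0 cm.
1/f = 1/d_o + 1/d_i = 1/(70.3) + 1/(-329.0) = 0.01119, so f = 89.4 cm.
Since f is positive, the thin lens is converging.

f = 89.4 cm (converging)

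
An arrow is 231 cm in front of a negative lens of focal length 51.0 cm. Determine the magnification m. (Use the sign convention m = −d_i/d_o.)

For a negative lens, f = -51.0 cm.
1/d_i = 1/f − 1/d_o = 1/(-51.00) − 1/(231) = -0.02394, so d_i = -41.78 cm.
m = −d_i/d_o = −(-41.78)/(231) = +0.181.
The image is virtual, upright and reduced, on the same side as the object.

m = +0.181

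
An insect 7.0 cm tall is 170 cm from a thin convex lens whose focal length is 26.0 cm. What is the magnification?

m = -0.181

1/d_i = 1/f − 1/d_o = 1/(26.00) − 1/(170) = 0.03258, so d_i = 30.69 cm.
m = −d_i/d_o = −(30.69)/(170) = -0.181.
The image is real, inverted and reduced, on the far side of the lens.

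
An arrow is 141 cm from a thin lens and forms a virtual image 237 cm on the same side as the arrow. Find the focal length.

Virtual image ⇒ d_i = −237 cm.
1/f = 1/d_o + 1/d_i = 1/(141) + 1/(-237) = 0.002873, so f = 348 cm.
Since f is positive, the thin lens is converging.

f = 348 cm (converging)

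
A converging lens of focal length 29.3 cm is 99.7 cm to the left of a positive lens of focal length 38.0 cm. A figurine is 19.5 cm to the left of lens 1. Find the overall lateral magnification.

m = -0.947

Lens 1: 1/d_i1 = 1/(29.3) − 1/(19.5) = -0.01715, so d_i1 = -58.30 cm; m₁ = −d_i1/d_o1 = +2.990.
d_o2 = 99.7 − (-58.30) = 158.0 cm.
Lens 2: 1/d_i2 = 1/(38.0) − 1/(158.0) = 0.01999, so d_i2 = 50.03 cm; m₂ = −d_i2/d_o2 = -0.3167.
m = m₁·m₂ = (+2.990)(-0.3167) = -0.947.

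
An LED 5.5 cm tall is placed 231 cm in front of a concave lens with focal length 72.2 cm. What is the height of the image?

1.31 cm

For a concave lens, f = -72.2 cm.
1/d_i = 1/f − 1/d_o = 1/(-72.20) − 1/(231) = -0.01818, so d_i = -55.01 cm.
m = −d_i/d_o = +0.2381.
|h_i| = |m|·h_o = 0.2381 × 5.5 = 1.31 cm. The image is virtual, upright and reduced, on the same side as the object.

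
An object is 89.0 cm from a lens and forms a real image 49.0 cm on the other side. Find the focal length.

f = 31.6 cm (converging)

Real image ⇒ d_i = +49.0 cm.
1/f = 1/d_o + 1/d_i = 1/(89.0) + 1/(49.0) = 0.03164, so f = 31.6 cm.
Since f is positive, the lens is converging.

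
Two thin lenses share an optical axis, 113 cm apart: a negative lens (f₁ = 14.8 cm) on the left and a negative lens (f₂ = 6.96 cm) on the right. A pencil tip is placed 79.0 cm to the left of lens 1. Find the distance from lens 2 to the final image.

6.59 cm

Lens 1 is diverging, so f₁ = −14.8 cm.
Lens 1: 1/d_i1 = 1/f₁ − 1/d_o1 = 1/(-14.8) − 1/(79.0) = -0.08023, so d_i1 = -12.46 cm.
The intermediate image is 12.46 cm to the left of lens 1 (virtual), which is 113 − (-12.46) = 125.5 cm to the left of lens 2, so d_o2 = +125.5 cm.
Lens 2 is diverging, so f₂ = −6.96 cm.
Lens 2: 1/d_i2 = 1/f₂ − 1/d_o2 = 1/(-6.96) − 1/(125.5) = -0.1516, so d_i2 = -6.59 cm.
The final image is virtual, 6.59 cm to the left of lens 2 (overall magnification ≈ 0.0083).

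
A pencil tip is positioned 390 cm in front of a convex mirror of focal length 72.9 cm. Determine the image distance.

For a convex mirror, f = -72.9 cm.
Mirror equation: 1/s_i = 1/f − 1/s_o = 1/(-72.90) − 1/(390) = -0.01372 − 0.002564 = -0.01628, so s_i = -61.4 cm.
The image is virtual, upright and reduced, behind the mirror.

61.4 cm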